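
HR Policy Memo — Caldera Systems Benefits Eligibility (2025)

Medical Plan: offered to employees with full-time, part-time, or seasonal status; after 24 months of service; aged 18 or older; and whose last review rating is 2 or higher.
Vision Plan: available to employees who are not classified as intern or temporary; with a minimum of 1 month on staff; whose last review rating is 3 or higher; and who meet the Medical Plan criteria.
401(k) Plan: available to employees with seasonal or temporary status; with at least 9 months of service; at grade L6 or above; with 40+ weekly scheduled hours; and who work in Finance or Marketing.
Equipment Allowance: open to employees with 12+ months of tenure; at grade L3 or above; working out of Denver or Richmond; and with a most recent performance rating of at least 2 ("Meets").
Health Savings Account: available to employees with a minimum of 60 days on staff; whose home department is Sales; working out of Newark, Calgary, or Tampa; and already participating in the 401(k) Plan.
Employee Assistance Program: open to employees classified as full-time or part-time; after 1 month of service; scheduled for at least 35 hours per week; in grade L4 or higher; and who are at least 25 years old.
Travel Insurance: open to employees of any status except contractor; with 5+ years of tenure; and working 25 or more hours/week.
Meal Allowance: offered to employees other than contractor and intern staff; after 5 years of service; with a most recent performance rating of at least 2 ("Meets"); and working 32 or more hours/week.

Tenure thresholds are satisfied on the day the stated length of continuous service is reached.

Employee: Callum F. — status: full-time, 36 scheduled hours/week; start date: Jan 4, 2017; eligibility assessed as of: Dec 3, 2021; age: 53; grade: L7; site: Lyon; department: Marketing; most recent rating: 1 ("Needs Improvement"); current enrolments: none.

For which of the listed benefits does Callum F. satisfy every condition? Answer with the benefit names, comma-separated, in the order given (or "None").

Service from Jan 4, 2017 to Dec 3, 2021: 1794 days.
Medical Plan — status full-time ✓; service 1794 days ≥ 24 months (≈720 days) ✓; age 53 ≥ 18 ✓; rating 1 < 2 ✗ → not eligible.
Vision Plan — status full-time ✓ (not excluded); service 1794 days ≥ 1 month (≈30 days) ✓; rating 1 < 3 ✗ → not eligible.
401(k) Plan — status full-time ✗ (requires seasonal or temporary) → not eligible.
Equipment Allowance — service 1794 days ≥ 12 months (≈360 days) ✓; grade L7 ≥ L3 ✓; site Lyon ✗ (not Denver or Richmond) → not eligible.
Health Savings Account — service 1794 days ≥ 60 days ✓; dept Marketing ✗ → not eligible.
Employee Assistance Program — status full-time ✓; service 1794 days ≥ 1 month (≈30 days) ✓; 36 hrs/wk ≥ 35 ✓; grade L7 ≥ L4 ✓; age 53 ≥ 25 ✓ → eligible.
Travel Insurance — status full-time ✓ (not excluded); service 1794 days < 5 years (≈1825 days) ✗ → not eligible.
Meal Allowance — status full-time ✓ (not excluded); service 1794 days < 5 years (≈1825 days) ✗ → not eligible.

Employee Assistance Program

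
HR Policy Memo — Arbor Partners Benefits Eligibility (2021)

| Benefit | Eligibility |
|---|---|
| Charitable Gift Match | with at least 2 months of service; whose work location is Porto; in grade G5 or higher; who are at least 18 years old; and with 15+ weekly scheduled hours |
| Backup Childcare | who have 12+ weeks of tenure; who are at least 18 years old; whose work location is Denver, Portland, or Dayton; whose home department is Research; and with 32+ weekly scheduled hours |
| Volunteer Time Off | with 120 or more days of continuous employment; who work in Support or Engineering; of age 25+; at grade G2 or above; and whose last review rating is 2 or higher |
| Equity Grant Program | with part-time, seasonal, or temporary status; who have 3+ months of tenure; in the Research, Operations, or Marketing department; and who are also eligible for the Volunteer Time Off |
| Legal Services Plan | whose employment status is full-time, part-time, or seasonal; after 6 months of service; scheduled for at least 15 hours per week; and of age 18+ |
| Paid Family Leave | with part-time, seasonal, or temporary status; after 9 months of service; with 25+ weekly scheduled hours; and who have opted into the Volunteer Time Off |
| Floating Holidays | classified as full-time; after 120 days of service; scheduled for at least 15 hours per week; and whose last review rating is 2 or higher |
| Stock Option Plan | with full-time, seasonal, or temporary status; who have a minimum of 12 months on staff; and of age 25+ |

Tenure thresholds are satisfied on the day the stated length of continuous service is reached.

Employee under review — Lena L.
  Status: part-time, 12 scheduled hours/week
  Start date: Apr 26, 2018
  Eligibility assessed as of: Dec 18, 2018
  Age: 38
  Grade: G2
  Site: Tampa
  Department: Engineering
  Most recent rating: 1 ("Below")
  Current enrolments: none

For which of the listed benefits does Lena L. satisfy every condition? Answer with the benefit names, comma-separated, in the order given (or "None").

None

Service from Apr 26, 2018 to Dec 18, 2018: 236 days.
Charitable Gift Match — service 236 days ≥ 2 months (≈60 days) ✓; site Tampa ✗ (not Porto) → not eligible.
Backup Childcare — service 236 days ≥ 12 weeks (≈84 days) ✓; age 38 ≥ 18 ✓; site Tampa ✗ (not Denver, Portland, or Dayton) → not eligible.
Volunteer Time Off — service 236 days ≥ 120 days ✓; dept Engineering ✓; age 38 ≥ 25 ✓; grade G2 ≥ G2 ✓; rating 1 < 2 ✗ → not eligible.
Equity Grant Program — status part-time ✓; service 236 days ≥ 3 months (≈90 days) ✓; dept Engineering ✗ → not eligible.
Legal Services Plan — status part-time ✓; service 236 days ≥ 6 months (≈180 days) ✓; 12 hrs/wk < 15 ✗ → not eligible.
Paid Family Leave — status part-time ✓; service 236 days < 9 months (≈270 days) ✗ → not eligible.
Floating Holidays — status part-time ✗ (requires full-time) → not eligible.
Stock Option Plan — status part-time ✗ (requires full-time, seasonal, or temporary) → not eligible.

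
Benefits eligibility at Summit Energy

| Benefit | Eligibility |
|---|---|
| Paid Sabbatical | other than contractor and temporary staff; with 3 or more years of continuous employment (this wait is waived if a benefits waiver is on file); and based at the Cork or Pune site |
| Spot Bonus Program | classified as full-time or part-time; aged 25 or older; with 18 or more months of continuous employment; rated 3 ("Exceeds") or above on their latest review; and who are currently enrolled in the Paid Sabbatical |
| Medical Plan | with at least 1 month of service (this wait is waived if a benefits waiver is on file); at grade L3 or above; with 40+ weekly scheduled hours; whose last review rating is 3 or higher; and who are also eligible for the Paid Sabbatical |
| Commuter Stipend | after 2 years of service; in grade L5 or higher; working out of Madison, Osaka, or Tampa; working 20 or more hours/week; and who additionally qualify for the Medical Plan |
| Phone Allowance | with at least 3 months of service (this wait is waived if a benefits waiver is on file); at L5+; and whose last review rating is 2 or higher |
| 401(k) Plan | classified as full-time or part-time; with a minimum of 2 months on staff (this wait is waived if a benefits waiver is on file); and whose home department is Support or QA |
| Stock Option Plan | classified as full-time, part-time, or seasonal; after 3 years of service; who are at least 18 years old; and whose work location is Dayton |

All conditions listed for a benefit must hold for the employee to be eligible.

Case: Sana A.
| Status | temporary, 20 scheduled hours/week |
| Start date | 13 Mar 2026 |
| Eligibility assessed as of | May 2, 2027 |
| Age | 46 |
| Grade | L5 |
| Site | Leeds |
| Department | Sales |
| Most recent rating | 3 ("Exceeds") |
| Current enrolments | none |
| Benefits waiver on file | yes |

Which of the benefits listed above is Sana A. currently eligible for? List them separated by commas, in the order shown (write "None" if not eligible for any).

Phone Allowance

Service from 13 Mar 2026 to May 2, 2027: 415 days.
Paid Sabbatical — status temporary ✗ (excluded) → not eligible.
Spot Bonus Program — status temporary ✗ (requires full-time or part-time) → not eligible.
Medical Plan — benefits waiver on file ✓; grade L5 ≥ L3 ✓; 20 hrs/wk < 40 ✗ → not eligible.
Commuter Stipend — service 415 days < 2 years (≈730 days) ✗ → not eligible.
Phone Allowance — benefits waiver on file ✓; grade L5 ≥ L5 ✓; rating 3 ≥ 2 ✓ → eligible.
401(k) Plan — status temporary ✗ (requires full-time or part-time) → not eligible.
Stock Option Plan — status temporary ✗ (requires full-time, part-time, or seasonal) → not eligible.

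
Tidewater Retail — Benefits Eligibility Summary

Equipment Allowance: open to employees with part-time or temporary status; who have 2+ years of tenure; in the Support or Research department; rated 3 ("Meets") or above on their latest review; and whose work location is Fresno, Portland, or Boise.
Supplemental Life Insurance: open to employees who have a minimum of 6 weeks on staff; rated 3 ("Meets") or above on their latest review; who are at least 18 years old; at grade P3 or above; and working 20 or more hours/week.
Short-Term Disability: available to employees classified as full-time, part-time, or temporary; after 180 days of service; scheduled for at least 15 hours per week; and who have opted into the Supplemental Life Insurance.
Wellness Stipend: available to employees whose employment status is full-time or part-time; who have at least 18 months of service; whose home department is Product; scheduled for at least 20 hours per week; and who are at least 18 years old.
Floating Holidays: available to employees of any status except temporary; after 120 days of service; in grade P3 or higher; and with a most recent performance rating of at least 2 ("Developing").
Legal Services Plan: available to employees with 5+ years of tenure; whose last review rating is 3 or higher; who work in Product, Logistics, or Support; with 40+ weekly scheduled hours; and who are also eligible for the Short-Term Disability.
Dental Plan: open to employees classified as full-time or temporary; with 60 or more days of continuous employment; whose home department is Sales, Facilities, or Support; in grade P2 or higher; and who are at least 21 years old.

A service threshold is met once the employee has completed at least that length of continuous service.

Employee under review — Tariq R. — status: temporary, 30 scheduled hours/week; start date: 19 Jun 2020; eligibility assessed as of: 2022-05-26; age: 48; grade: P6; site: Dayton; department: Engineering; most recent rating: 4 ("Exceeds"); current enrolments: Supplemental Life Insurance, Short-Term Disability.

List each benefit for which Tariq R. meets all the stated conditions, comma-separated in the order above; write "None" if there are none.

Service from 19 Jun 2020 to 2022-05-26: 706 days.
Equipment Allowance — status temporary ✓; service 706 days < 2 years (≈730 days) ✗ → not eligible.
Supplemental Life Insurance — service 706 days ≥ 6 weeks (≈42 days) ✓; rating 4 ≥ 3 ✓; age 48 ≥ 18 ✓; grade P6 ≥ P3 ✓; 30 hrs/wk ≥ 20 ✓ → eligible.
Short-Term Disability — status temporary ✓; service 706 days ≥ 180 days ✓; 30 hrs/wk ≥ 15 ✓; enrolled in Supplemental Life Insurance ✓ → eligible.
Wellness Stipend — status temporary ✗ (requires full-time or part-time) → not eligible.
Floating Holidays — status temporary ✗ (excluded) → not eligible.
Legal Services Plan — service 706 days < 5 years (≈1825 days) ✗ → not eligible.
Dental Plan — status temporary ✓; service 706 days ≥ 60 days ✓; dept Engineering ✗ → not eligible.

Supplemental Life Insurance, Short-Term Disability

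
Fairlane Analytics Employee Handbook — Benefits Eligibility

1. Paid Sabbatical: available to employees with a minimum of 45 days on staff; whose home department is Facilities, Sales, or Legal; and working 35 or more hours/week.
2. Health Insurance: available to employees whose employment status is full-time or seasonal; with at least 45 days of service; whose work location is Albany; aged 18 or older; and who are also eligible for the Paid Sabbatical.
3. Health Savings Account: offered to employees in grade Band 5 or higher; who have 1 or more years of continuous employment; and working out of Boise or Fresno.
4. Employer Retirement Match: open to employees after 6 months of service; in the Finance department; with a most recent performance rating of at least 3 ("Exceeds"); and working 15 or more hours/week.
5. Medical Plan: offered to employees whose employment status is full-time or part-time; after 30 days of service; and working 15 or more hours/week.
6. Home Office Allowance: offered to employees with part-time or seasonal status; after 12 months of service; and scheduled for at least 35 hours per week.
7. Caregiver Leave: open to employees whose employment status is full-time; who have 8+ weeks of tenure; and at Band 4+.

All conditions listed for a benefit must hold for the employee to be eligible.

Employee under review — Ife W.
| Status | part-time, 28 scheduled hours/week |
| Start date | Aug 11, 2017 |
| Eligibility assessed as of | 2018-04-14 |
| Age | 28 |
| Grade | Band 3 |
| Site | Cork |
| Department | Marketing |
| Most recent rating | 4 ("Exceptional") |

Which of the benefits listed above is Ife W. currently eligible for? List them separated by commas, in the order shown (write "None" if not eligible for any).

Service from Aug 11, 2017 to 2018-04-14: 246 days.
Paid Sabbatical — service 246 days ≥ 45 days ✓; dept Marketing ✗ → not eligible.
Health Insurance — status part-time ✗ (requires full-time or seasonal) → not eligible.
Health Savings Account — grade Band 3 < Band 5 ✗ → not eligible.
Employer Retirement Match — service 246 days ≥ 6 months (≈180 days) ✓; dept Marketing ✗ → not eligible.
Medical Plan — status part-time ✓; service 246 days ≥ 30 days ✓; 28 hrs/wk ≥ 15 ✓ → eligible.
Home Office Allowance — status part-time ✓; service 246 days < 12 months (≈360 days) ✗ → not eligible.
Caregiver Leave — status part-time ✗ (requires full-time) → not eligible.

Medical Plan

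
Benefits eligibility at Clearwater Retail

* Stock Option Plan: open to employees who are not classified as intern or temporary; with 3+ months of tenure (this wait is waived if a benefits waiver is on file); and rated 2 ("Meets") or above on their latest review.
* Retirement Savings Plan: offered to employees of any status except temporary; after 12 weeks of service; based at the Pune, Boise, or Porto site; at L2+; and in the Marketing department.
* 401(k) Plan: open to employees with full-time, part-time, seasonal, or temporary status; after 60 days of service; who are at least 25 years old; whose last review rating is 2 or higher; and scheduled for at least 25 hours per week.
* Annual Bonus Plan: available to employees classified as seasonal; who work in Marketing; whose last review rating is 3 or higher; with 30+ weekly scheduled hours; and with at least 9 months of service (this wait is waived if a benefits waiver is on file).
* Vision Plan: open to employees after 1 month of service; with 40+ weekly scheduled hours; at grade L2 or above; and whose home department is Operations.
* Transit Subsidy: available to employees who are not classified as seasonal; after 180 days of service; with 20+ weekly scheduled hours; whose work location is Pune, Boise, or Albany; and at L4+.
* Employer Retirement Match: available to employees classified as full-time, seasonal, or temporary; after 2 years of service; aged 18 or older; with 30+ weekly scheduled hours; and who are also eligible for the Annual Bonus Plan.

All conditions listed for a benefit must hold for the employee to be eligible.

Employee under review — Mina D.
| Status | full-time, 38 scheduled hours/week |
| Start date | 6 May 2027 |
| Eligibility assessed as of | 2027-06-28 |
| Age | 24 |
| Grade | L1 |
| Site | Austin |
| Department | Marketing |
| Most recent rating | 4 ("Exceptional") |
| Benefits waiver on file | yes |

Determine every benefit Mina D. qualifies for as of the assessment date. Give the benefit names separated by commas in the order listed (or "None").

Service from 6 May 2027 to 2027-06-28: 53 days.
Stock Option Plan — status full-time ✓ (not excluded); benefits waiver on file ✓; rating 4 ≥ 2 ✓ → eligible.
Retirement Savings Plan — status full-time ✓ (not excluded); service 53 days < 12 weeks (≈84 days) ✗ → not eligible.
401(k) Plan — status full-time ✓; service 53 days < 60 days ✗ → not eligible.
Annual Bonus Plan — status full-time ✗ (requires seasonal) → not eligible.
Vision Plan — service 53 days ≥ 1 month (≈30 days) ✓; 38 hrs/wk < 40 ✗ → not eligible.
Transit Subsidy — status full-time ✓ (not excluded); service 53 days < 180 days ✗ → not eligible.
Employer Retirement Match — status full-time ✓; service 53 days < 2 years (≈730 days) ✗ → not eligible.

Stock Option Plan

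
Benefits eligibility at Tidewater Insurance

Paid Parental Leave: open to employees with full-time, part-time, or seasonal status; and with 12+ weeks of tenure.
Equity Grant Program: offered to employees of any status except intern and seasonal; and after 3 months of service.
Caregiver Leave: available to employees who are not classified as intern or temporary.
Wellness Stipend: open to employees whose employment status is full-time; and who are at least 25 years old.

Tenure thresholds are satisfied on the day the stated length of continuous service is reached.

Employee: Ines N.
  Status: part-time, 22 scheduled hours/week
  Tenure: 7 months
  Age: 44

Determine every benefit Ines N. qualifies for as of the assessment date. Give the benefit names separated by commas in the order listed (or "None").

Paid Parental Leave, Equity Grant Program, Caregiver Leave

Paid Parental Leave — status part-time ✓; service 7 months ≥ 12 weeks (≈84 days) ✓ → eligible.
Equity Grant Program — status part-time ✓ (not excluded); service 7 months ≥ 3 months ✓ → eligible.
Caregiver Leave — status part-time ✓ (not excluded) → eligible.
Wellness Stipend — status part-time ✗ (requires full-time) → not eligible.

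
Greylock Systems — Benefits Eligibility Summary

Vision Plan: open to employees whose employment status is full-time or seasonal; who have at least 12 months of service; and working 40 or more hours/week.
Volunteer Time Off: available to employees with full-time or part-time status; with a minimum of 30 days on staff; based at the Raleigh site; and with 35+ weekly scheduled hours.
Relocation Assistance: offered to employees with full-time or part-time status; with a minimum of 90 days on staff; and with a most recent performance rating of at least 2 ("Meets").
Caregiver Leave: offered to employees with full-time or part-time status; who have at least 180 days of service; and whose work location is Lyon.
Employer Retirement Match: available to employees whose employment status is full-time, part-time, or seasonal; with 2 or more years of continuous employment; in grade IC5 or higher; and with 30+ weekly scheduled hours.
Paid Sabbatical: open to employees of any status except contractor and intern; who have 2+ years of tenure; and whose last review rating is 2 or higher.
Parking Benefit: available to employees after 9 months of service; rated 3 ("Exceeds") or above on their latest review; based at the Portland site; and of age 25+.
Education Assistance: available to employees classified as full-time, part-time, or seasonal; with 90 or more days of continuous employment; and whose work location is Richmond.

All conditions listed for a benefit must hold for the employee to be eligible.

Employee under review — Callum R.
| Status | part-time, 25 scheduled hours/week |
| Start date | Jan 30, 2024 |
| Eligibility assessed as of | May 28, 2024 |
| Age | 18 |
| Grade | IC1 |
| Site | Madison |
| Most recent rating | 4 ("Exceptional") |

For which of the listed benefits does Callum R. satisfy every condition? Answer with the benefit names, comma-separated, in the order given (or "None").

Relocation Assistance

Service from Jan 30, 2024 to May 28, 2024: 119 days.
Vision Plan — status part-time ✗ (requires full-time or seasonal) → not eligible.
Volunteer Time Off — status part-time ✓; service 119 days ≥ 30 days ✓; site Madison ✗ (not Raleigh) → not eligible.
Relocation Assistance — status part-time ✓; service 119 days ≥ 90 days ✓; rating 4 ≥ 2 ✓ → eligible.
Caregiver Leave — status part-time ✓; service 119 days < 180 days ✗ → not eligible.
Employer Retirement Match — status part-time ✓; service 119 days < 2 years (≈730 days) ✗ → not eligible.
Paid Sabbatical — status part-time ✓ (not excluded); service 119 days < 2 years (≈730 days) ✗ → not eligible.
Parking Benefit — service 119 days < 9 months (≈270 days) ✗ → not eligible.
Education Assistance — status part-time ✓; service 119 days ≥ 90 days ✓; site Madison ✗ (not Richmond) → not eligible.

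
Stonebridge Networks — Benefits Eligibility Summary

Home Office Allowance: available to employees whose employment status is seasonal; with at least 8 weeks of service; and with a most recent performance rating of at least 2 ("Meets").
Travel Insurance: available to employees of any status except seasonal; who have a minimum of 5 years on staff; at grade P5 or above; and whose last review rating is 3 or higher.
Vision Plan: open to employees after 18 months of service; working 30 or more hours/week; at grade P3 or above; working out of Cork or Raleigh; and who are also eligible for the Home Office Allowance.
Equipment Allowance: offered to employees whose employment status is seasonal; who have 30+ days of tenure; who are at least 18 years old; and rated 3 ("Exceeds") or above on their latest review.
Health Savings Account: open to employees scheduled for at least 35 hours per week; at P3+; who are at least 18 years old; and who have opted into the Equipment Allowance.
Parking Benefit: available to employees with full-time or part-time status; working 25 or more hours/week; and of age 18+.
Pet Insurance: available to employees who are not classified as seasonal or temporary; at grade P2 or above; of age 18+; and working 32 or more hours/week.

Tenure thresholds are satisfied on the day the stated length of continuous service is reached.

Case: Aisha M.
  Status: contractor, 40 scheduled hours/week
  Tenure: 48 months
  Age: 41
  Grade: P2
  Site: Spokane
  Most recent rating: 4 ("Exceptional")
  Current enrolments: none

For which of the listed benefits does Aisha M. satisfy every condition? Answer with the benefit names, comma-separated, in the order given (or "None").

Home Office Allowance — status contractor ✗ (requires seasonal) → not eligible.
Travel Insurance — status contractor ✓ (not excluded); service 48 months < 5 years (≈1825 days) ✗ → not eligible.
Vision Plan — service 48 months ≥ 18 months ✓; 40 hrs/wk ≥ 30 ✓; grade P2 < P3 ✗ → not eligible.
Equipment Allowance — status contractor ✗ (requires seasonal) → not eligible.
Health Savings Account — 40 hrs/wk ≥ 35 ✓; grade P2 < P3 ✗ → not eligible.
Parking Benefit — status contractor ✗ (requires full-time or part-time) → not eligible.
Pet Insurance — status contractor ✓ (not excluded); grade P2 ≥ P2 ✓; age 41 ≥ 18 ✓; 40 hrs/wk ≥ 32 ✓ → eligible.

Pet Insurance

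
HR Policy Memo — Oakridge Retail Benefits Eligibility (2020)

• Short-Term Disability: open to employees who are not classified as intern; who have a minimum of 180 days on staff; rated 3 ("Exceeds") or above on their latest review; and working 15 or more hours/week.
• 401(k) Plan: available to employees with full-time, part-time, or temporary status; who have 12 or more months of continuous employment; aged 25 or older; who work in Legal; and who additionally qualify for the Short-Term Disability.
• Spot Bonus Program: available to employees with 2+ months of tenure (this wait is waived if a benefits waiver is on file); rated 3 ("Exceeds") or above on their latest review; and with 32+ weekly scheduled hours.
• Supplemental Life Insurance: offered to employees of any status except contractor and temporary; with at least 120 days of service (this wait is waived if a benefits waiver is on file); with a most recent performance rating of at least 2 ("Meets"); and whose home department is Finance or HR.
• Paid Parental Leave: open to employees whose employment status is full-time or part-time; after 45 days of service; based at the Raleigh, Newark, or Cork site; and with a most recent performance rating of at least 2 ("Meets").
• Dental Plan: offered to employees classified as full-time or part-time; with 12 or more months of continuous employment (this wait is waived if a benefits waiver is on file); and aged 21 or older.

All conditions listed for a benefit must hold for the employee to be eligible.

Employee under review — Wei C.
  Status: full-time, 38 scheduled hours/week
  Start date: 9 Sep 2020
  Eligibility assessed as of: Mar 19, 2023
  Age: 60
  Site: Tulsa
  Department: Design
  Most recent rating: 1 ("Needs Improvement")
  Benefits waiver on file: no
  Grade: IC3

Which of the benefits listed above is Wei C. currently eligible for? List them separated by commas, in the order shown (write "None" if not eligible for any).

Service from 9 Sep 2020 to Mar 19, 2023: 921 days.
Short-Term Disability — status full-time ✓ (not excluded); service 921 days ≥ 180 days ✓; rating 1 < 3 ✗ → not eligible.
401(k) Plan — status full-time ✓; service 921 days ≥ 12 months (≈360 days) ✓; age 60 ≥ 25 ✓; dept Design ✗ → not eligible.
Spot Bonus Program — no waiver, service 921 days ≥ 2 months (≈60 days) ✓; rating 1 < 3 ✗ → not eligible.
Supplemental Life Insurance — status full-time ✓ (not excluded); no waiver, service 921 days ≥ 120 days ✓; rating 1 < 2 ✗ → not eligible.
Paid Parental Leave — status full-time ✓; service 921 days ≥ 45 days ✓; site Tulsa ✗ (not Raleigh, Newark, or Cork) → not eligible.
Dental Plan — status full-time ✓; no waiver, service 921 days ≥ 12 months (≈360 days) ✓; age 60 ≥ 21 ✓ → eligible.

Dental Plan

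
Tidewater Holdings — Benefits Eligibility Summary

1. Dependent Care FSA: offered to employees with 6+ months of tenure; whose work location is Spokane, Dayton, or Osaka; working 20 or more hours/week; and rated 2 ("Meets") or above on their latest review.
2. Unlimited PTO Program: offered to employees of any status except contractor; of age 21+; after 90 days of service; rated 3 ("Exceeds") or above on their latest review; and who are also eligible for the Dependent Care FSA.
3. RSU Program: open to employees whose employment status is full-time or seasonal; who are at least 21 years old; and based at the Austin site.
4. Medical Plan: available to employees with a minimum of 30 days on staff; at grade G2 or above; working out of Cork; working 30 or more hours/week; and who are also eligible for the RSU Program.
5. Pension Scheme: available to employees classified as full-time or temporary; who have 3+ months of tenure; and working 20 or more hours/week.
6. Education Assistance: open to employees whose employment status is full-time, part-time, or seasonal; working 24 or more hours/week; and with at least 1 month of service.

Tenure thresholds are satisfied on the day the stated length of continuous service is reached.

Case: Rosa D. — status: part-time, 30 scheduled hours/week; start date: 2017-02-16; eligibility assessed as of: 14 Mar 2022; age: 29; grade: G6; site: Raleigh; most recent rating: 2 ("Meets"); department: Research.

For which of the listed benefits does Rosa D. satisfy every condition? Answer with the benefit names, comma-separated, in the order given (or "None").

Education Assistance

Service from 2017-02-16 to 14 Mar 2022: 1852 days.
Dependent Care FSA — service 1852 days ≥ 6 months (≈180 days) ✓; site Raleigh ✗ (not Spokane, Dayton, or Osaka) → not eligible.
Unlimited PTO Program — status part-time ✓ (not excluded); age 29 ≥ 21 ✓; service 1852 days ≥ 90 days ✓; rating 2 < 3 ✗ → not eligible.
RSU Program — status part-time ✗ (requires full-time or seasonal) → not eligible.
Medical Plan — service 1852 days ≥ 30 days ✓; grade G6 ≥ G2 ✓; site Raleigh ✗ (not Cork) → not eligible.
Pension Scheme — status part-time ✗ (requires full-time or temporary) → not eligible.
Education Assistance — status part-time ✓; 30 hrs/wk ≥ 24 ✓; service 1852 days ≥ 1 month (≈30 days) ✓ → eligible.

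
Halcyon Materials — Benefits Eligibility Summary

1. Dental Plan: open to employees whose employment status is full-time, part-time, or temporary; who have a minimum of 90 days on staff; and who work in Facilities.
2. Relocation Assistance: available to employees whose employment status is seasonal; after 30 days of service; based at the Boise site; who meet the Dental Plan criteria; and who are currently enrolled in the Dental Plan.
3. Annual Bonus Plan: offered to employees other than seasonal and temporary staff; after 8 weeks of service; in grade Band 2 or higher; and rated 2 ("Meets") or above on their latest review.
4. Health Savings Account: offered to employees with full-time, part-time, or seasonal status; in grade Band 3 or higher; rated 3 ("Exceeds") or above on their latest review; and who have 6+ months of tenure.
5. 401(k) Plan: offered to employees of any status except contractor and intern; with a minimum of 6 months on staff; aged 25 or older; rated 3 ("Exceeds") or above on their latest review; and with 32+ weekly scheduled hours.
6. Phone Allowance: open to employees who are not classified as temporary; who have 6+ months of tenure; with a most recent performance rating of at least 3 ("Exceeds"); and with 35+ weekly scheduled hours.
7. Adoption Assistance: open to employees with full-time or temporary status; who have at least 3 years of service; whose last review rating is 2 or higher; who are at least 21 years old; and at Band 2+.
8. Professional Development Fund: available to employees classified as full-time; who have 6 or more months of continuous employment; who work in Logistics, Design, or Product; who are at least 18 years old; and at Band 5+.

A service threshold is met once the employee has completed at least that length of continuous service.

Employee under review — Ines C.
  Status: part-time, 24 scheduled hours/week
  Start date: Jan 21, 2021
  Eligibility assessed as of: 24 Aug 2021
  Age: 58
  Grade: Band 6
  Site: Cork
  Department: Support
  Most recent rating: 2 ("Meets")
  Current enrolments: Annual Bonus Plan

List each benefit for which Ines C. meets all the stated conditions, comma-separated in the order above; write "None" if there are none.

Service from Jan 21, 2021 to 24 Aug 2021: 215 days.
Dental Plan — status part-time ✓; service 215 days ≥ 90 days ✓; dept Support ✗ → not eligible.
Relocation Assistance — status part-time ✗ (requires seasonal) → not eligible.
Annual Bonus Plan — status part-time ✓ (not excluded); service 215 days ≥ 8 weeks (≈56 days) ✓; grade Band 6 ≥ Band 2 ✓; rating 2 ≥ 2 ✓ → eligible.
Health Savings Account — status part-time ✓; grade Band 6 ≥ Band 3 ✓; rating 2 < 3 ✗ → not eligible.
401(k) Plan — status part-time ✓ (not excluded); service 215 days ≥ 6 months (≈180 days) ✓; age 58 ≥ 25 ✓; rating 2 < 3 ✗ → not eligible.
Phone Allowance — status part-time ✓ (not excluded); service 215 days ≥ 6 months (≈180 days) ✓; rating 2 < 3 ✗ → not eligible.
Adoption Assistance — status part-time ✗ (requires full-time or temporary) → not eligible.
Professional Development Fund — status part-time ✗ (requires full-time) → not eligible.

Annual Bonus Plan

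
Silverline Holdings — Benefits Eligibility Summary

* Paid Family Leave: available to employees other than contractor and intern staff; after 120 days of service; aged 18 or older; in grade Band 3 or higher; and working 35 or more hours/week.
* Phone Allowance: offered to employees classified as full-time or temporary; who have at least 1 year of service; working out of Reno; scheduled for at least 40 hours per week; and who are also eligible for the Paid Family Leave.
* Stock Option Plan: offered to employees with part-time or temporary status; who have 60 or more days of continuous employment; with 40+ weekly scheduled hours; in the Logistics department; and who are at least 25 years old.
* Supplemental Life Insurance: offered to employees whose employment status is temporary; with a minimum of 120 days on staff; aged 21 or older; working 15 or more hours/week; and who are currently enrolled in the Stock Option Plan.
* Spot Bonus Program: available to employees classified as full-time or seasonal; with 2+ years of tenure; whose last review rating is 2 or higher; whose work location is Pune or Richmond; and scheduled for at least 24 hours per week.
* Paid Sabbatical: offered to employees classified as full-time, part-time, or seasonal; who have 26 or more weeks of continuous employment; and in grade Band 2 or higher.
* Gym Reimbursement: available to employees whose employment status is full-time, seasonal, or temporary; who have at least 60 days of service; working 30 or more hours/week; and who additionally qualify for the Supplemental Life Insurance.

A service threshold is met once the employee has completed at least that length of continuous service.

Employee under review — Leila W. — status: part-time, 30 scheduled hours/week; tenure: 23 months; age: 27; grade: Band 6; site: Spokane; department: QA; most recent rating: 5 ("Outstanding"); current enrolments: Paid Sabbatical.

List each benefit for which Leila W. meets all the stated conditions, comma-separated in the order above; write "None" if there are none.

Paid Family Leave — status part-time ✓ (not excluded); service 23 months ≥ 120 days ✓; age 27 ≥ 18 ✓; grade Band 6 ≥ Band 3 ✓; 30 hrs/wk < 35 ✗ → not eligible.
Phone Allowance — status part-time ✗ (requires full-time or temporary) → not eligible.
Stock Option Plan — status part-time ✓; service 23 months ≥ 60 days ✓; 30 hrs/wk < 40 ✗ → not eligible.
Supplemental Life Insurance — status part-time ✗ (requires temporary) → not eligible.
Spot Bonus Program — status part-time ✗ (requires full-time or seasonal) → not eligible.
Paid Sabbatical — status part-time ✓; service 23 months ≥ 26 weeks (≈182 days) ✓; grade Band 6 ≥ Band 2 ✓ → eligible.
Gym Reimbursement — status part-time ✗ (requires full-time, seasonal, or temporary) → not eligible.

Paid Sabbatical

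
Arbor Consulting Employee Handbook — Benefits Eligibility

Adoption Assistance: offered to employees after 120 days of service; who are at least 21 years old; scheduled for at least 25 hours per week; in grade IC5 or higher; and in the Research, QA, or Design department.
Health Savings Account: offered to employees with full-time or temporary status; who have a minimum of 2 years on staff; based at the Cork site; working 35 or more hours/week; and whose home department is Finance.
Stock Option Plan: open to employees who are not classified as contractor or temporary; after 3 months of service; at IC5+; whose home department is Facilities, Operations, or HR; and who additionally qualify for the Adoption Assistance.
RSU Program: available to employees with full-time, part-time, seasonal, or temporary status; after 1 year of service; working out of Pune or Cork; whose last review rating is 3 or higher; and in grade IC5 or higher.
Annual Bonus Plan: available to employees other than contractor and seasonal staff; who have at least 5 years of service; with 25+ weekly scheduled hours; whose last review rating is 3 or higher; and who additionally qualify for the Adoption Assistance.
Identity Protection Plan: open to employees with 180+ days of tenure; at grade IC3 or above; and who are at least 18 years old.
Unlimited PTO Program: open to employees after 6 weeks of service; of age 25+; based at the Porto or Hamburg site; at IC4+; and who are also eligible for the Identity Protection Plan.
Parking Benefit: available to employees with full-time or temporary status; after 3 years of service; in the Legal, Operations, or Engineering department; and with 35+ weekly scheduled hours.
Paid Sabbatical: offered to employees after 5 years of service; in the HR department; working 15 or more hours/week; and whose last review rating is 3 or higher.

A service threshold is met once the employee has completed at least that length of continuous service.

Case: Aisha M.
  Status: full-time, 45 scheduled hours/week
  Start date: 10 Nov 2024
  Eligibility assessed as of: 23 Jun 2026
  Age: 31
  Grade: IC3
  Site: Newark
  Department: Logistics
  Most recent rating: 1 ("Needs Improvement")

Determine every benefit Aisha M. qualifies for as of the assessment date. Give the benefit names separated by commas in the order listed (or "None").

Service from 10 Nov 2024 to 23 Jun 2026: 590 days.
Adoption Assistance — service 590 days ≥ 120 days ✓; age 31 ≥ 21 ✓; 45 hrs/wk ≥ 25 ✓; grade IC3 < IC5 ✗ → not eligible.
Health Savings Account — status full-time ✓; service 590 days < 2 years (≈730 days) ✗ → not eligible.
Stock Option Plan — status full-time ✓ (not excluded); service 590 days ≥ 3 months (≈90 days) ✓; grade IC3 < IC5 ✗ → not eligible.
RSU Program — status full-time ✓; service 590 days ≥ 1 year (≈365 days) ✓; site Newark ✗ (not Pune or Cork) → not eligible.
Annual Bonus Plan — status full-time ✓ (not excluded); service 590 days < 5 years (≈1825 days) ✗ → not eligible.
Identity Protection Plan — service 590 days ≥ 180 days ✓; grade IC3 ≥ IC3 ✓; age 31 ≥ 18 ✓ → eligible.
Unlimited PTO Program — service 590 days ≥ 6 weeks (≈42 days) ✓; age 31 ≥ 25 ✓; site Newark ✗ (not Porto or Hamburg) → not eligible.
Parking Benefit — status full-time ✓; service 590 days < 3 years (≈1095 days) ✗ → not eligible.
Paid Sabbatical — service 590 days < 5 years (≈1825 days) ✗ → not eligible.

Identity Protection Plan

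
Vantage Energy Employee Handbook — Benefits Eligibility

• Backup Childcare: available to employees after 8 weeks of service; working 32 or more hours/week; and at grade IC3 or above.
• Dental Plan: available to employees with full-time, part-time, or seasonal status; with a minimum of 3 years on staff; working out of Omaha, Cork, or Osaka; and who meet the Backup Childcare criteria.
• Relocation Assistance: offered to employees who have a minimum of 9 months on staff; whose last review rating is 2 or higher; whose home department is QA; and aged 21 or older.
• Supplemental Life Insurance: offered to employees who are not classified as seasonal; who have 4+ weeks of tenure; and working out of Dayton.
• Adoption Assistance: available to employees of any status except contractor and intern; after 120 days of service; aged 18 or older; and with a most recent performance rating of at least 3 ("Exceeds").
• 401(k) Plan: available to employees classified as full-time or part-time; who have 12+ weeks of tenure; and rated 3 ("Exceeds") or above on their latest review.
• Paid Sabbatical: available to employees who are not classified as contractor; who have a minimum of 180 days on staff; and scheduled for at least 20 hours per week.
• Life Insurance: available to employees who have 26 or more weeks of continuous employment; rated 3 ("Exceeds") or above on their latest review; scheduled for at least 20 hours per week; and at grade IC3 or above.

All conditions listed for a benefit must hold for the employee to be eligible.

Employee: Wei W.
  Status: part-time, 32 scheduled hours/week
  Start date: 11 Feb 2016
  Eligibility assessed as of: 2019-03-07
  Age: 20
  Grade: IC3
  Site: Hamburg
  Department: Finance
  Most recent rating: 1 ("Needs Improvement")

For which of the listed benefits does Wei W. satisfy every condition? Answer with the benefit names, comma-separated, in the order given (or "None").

Backup Childcare, Paid Sabbatical

Service from 11 Feb 2016 to 2019-03-07: 1120 days.
Backup Childcare — service 1120 days ≥ 8 weeks (≈56 days) ✓; 32 hrs/wk ≥ 32 ✓; grade IC3 ≥ IC3 ✓ → eligible.
Dental Plan — status part-time ✓; service 1120 days ≥ 3 years (≈1095 days) ✓; site Hamburg ✗ (not Omaha, Cork, or Osaka) → not eligible.
Relocation Assistance — service 1120 days ≥ 9 months (≈270 days) ✓; rating 1 < 2 ✗ → not eligible.
Supplemental Life Insurance — status part-time ✓ (not excluded); service 1120 days ≥ 4 weeks (≈28 days) ✓; site Hamburg ✗ (not Dayton) → not eligible.
Adoption Assistance — status part-time ✓ (not excluded); service 1120 days ≥ 120 days ✓; age 20 ≥ 18 ✓; rating 1 < 3 ✗ → not eligible.
401(k) Plan — status part-time ✓; service 1120 days ≥ 12 weeks (≈84 days) ✓; rating 1 < 3 ✗ → not eligible.
Paid Sabbatical — status part-time ✓ (not excluded); service 1120 days ≥ 180 days ✓; 32 hrs/wk ≥ 20 ✓ → eligible.
Life Insurance — service 1120 days ≥ 26 weeks (≈182 days) ✓; rating 1 < 3 ✗ → not eligible.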